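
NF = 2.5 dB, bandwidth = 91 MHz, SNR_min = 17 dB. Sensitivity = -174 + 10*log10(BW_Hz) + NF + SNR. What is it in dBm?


10*log10(91000000.0) = 79.59
S = -174 + 79.59 + 2.5 + 17 = -74.9 dBm

-74.9 dBm


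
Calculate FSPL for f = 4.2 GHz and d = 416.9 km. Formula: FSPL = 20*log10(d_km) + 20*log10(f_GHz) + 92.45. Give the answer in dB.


20*log10(416.9) = 52.4
20*log10(4.2) = 12.46
FSPL = 157.3 dB

157.3 dB


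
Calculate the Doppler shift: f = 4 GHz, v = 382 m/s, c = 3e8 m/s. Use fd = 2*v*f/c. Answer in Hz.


fd = 2 * 382 * 4000000000.0 / 3e8 = 10186.7 Hz

10186.7 Hz


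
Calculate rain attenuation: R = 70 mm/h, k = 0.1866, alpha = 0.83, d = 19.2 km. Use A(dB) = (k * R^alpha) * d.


gamma = 0.1866 * 70^0.83 = 6.343705 dB/km
A = 6.343705 * 19.2 = 121.8 dB

121.8 dB


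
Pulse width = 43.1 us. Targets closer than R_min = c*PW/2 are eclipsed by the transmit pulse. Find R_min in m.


R_min = 3e8 * 43.1e-6 / 2 = 6465.0 m

6465.0 m


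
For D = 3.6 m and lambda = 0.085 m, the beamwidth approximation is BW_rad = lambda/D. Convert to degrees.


BW_rad = 0.085 / 3.6 = 0.023611
BW_deg = 1.35 degrees

1.35 degrees


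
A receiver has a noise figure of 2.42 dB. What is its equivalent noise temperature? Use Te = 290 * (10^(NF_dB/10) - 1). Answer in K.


NF_lin = 10^(2.42/10) = 1.745822
Te = 290 * (1.745822 - 1) = 216.3 K

216.3 K


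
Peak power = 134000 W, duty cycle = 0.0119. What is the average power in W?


P_avg = 134000 * 0.0119 = 1594.6 W

1594.6 W


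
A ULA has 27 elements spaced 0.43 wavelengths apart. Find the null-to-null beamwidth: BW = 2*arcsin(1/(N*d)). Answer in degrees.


1/(N*d) = 1/(27*0.43) = 0.086133
BW = 2*arcsin(0.086133) = 9.9 degrees

9.9 degrees


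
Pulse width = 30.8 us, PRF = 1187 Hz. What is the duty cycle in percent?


DC = 30.8e-6 * 1187 * 100 = 3.66%

3.66%


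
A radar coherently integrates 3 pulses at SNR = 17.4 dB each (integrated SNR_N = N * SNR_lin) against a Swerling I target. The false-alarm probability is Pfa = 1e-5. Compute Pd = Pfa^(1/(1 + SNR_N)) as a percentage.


SNR_lin = 10^(17.4/10) = 54.95409
SNR_N = 3 * 54.95409 = 164.86227
1/(1 + SNR_N) = 1/165.86227 = 0.0060291
Pd = (1e-5)^0.0060291 = 0.93294
Pd = 93.3%

93.3%


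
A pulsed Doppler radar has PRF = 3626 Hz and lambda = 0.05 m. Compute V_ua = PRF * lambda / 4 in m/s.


V_ua = 3626 * 0.05 / 4 = 45.3 m/s

45.3 m/s


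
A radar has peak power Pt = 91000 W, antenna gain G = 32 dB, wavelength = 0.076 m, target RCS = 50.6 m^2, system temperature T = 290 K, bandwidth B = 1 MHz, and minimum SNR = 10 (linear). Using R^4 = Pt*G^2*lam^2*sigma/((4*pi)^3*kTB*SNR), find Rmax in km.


G_lin = 10^(32/10) = 1584.893192
R^4 = 91000 * 1584.893192^2 * 0.076^2 * 50.6 / ((4*pi)^3 * 1.38e-23 * 290 * 1000000.0 * 10)
R^4 = 8.41225e20 m^4
R_max = (8.41225e20)^(1/4) = 170305.3 m = 170.3 km

170.3 km


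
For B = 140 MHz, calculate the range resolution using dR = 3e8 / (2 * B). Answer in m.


dR = 3e8 / (2 * 140000000.0) = 1.07 m

1.07 m


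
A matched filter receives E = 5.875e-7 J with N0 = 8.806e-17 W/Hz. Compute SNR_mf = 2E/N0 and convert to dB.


SNR_lin = 2 * 5.875e-7 / 8.806e-17 = 1.334e10
SNR_dB = 10*log10(1.334e10) = 101.3 dB

101.3 dB


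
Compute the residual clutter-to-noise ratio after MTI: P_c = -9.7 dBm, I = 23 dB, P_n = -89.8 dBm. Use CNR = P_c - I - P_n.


CNR = -9.7 - 23 - (-89.8) = 57.1 dB

57.1 dB


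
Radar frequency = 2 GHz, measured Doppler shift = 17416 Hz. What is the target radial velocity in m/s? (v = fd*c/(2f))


v = 17416 * 3e8 / (2 * 2000000000.0) = 1306.2 m/s

1306.2 m/s


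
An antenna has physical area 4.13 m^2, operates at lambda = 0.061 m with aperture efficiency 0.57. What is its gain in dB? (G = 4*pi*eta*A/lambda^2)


G_linear = 4*pi*0.57*4.13/0.061^2 = 7950.15
G_dB = 10*log10(7950.15) = 39.0 dB

39.0 dB


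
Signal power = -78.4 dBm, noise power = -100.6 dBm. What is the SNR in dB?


SNR = -78.4 - (-100.6) = 22.2 dB

22.2 dB


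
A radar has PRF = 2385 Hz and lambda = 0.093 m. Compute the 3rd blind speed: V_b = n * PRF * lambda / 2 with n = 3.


V_blind = 3 * 2385 * 0.093 / 2 = 332.7 m/s

332.7 m/s


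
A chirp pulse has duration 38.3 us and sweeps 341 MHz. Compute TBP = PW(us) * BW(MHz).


TBP = 38.3 * 341 = 13060.3

13060.3


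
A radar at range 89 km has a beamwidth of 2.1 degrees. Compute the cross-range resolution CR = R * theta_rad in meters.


BW_rad = 0.036651914
CR = 89000 * 0.036651914 = 3262.0 m

3262.0 m


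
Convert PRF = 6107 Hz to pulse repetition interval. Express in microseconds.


PRI = 1/6107 = 0.0001637465 s = 163.7 us

163.7 us


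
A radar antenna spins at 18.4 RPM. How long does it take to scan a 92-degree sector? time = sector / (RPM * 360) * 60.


t = 92 / (18.4 * 360) * 60 = 0.83 s

0.83 s


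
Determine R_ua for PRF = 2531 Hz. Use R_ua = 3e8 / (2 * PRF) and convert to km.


R_ua = 3e8 / (2 * 2531) = 59265.1 m = 59.3 km

59.3 km


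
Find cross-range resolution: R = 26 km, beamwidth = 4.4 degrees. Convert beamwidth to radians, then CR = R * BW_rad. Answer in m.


BW_rad = 0.076794487
CR = 26000 * 0.076794487 = 1996.7 m

1996.7 m


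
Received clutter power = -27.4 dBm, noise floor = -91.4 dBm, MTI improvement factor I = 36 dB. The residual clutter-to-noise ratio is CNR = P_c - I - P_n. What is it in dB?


CNR = -27.4 - 36 - (-91.4) = 28.0 dB

28.0 dB


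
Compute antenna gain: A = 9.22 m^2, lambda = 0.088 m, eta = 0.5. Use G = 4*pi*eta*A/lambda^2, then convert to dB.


G_linear = 4*pi*0.5*9.22/0.088^2 = 7480.76
G_dB = 10*log10(7480.76) = 38.7 dB

38.7 dB


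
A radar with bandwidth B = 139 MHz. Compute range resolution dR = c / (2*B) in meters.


dR = 3e8 / (2 * 139000000.0) = 1.08 m

1.08 m


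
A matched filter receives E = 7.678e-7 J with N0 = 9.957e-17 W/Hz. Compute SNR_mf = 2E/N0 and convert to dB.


SNR_lin = 2 * 7.678e-7 / 9.957e-17 = 1.542e10
SNR_dB = 10*log10(1.542e10) = 101.9 dB

101.9 dB


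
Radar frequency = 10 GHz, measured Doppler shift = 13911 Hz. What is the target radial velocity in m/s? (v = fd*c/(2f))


v = 13911 * 3e8 / (2 * 10000000000.0) = 208.7 m/s

208.7 m/s


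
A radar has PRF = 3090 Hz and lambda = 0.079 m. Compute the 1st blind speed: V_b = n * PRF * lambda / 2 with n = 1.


V_blind = 1 * 3090 * 0.079 / 2 = 122.1 m/s

122.1 m/s


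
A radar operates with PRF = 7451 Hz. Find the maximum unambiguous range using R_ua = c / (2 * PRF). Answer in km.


R_ua = 3e8 / (2 * 7451) = 20131.5 m = 20.1 km

20.1 km


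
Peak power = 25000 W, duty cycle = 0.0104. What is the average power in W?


P_avg = 25000 * 0.0104 = 260.0 W

260.0 W


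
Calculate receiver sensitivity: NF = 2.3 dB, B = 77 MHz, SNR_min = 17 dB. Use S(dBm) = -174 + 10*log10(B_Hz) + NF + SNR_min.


10*log10(77000000.0) = 78.86
S = -174 + 78.86 + 2.3 + 17 = -75.8 dBm

-75.8 dBm


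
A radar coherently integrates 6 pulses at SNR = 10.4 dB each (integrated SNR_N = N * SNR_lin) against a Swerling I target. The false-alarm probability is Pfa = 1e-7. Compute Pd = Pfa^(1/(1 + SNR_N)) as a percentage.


SNR_lin = 10^(10.4/10) = 10.96478
SNR_N = 6 * 10.96478 = 65.78868
1/(1 + SNR_N) = 1/66.78868 = 0.0149726
Pd = (1e-7)^0.0149726 = 0.78558
Pd = 78.6%

78.6%


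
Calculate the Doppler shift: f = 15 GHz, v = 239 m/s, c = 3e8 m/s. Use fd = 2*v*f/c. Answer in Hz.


fd = 2 * 239 * 15000000000.0 / 3e8 = 23900.0 Hz

23900.0 Hz


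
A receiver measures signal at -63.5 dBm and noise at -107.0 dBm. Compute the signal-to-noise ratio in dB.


SNR = -63.5 - (-107.0) = 43.5 dB

43.5 dB


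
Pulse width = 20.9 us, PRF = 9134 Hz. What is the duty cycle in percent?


DC = 20.9e-6 * 9134 * 100 = 19.09%

19.09%


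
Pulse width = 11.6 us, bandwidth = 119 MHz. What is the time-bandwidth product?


TBP = 11.6 * 119 = 1380.4

1380.4


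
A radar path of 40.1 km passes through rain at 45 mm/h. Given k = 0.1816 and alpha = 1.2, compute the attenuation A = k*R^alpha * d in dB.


gamma = 0.1816 * 45^1.2 = 17.497293 dB/km
A = 17.497293 * 40.1 = 701.64 dB

701.64 dB


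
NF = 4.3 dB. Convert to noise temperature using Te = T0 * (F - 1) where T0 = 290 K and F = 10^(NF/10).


NF_lin = 10^(4.3/10) = 2.691535
Te = 290 * (2.691535 - 1) = 490.5 K

490.5 K


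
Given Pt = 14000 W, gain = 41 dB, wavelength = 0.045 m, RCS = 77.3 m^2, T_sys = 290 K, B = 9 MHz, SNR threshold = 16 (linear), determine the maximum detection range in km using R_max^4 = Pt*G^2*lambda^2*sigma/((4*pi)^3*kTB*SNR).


G_lin = 10^(41/10) = 12589.254118
R^4 = 14000 * 12589.254118^2 * 0.045^2 * 77.3 / ((4*pi)^3 * 1.38e-23 * 290 * 9000000.0 * 16)
R^4 = 3.03713e20 m^4
R_max = (3.03713e20)^(1/4) = 132012.7 m = 132.0 km

132.0 km


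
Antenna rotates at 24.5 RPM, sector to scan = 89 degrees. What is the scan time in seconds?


t = 89 / (24.5 * 360) * 60 = 0.61 s

0.61 s


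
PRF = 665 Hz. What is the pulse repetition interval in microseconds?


PRI = 1/665 = 0.0015037594 s = 1503.8 us

1503.8 us


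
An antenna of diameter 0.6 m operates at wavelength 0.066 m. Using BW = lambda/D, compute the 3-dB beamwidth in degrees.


BW_rad = 0.066 / 0.6 = 0.11
BW_deg = 6.3 degrees

6.3 degrees


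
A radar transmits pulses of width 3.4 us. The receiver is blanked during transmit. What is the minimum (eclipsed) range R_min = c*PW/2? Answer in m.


R_min = 3e8 * 3.4e-6 / 2 = 510.0 m

510.0 m


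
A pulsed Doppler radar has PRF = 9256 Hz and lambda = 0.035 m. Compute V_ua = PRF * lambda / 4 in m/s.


V_ua = 9256 * 0.035 / 4 = 81.0 m/s

81.0 m/s


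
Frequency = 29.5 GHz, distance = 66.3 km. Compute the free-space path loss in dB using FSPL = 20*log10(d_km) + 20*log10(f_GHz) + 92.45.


20*log10(66.3) = 36.43
20*log10(29.5) = 29.4
FSPL = 158.3 dB

158.3 dB


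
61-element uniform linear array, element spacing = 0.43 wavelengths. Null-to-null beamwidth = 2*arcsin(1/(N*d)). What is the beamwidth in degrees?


1/(N*d) = 1/(61*0.43) = 0.038124
BW = 2*arcsin(0.038124) = 4.4 degrees

4.4 degrees


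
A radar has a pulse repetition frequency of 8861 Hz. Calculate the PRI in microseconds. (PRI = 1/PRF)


PRI = 1/8861 = 0.0001128541 s = 112.9 us

112.9 us


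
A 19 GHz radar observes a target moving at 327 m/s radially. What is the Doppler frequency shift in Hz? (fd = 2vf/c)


fd = 2 * 327 * 19000000000.0 / 3e8 = 41420.0 Hz

41420.0 Hz


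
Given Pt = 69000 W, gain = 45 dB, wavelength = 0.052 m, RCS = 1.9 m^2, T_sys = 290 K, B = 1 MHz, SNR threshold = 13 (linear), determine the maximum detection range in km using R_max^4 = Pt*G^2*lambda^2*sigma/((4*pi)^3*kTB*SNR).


G_lin = 10^(45/10) = 31622.776602
R^4 = 69000 * 31622.776602^2 * 0.052^2 * 1.9 / ((4*pi)^3 * 1.38e-23 * 290 * 1000000.0 * 13)
R^4 = 3.43368e21 m^4
R_max = (3.43368e21)^(1/4) = 242069.4 m = 242.1 km

242.1 km


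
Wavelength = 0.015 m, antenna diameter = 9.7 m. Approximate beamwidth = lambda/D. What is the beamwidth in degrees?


BW_rad = 0.015 / 9.7 = 0.001546
BW_deg = 0.09 degrees

0.09 degrees


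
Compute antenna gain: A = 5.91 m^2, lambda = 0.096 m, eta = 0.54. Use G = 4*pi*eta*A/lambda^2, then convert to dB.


G_linear = 4*pi*0.54*5.91/0.096^2 = 4351.6
G_dB = 10*log10(4351.6) = 36.4 dB

36.4 dB


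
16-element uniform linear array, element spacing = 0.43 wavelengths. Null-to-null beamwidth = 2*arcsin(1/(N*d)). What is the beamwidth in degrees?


1/(N*d) = 1/(16*0.43) = 0.145349
BW = 2*arcsin(0.145349) = 16.7 degrees

16.7 degrees


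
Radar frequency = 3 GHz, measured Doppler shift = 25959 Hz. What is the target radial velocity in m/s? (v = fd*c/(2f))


v = 25959 * 3e8 / (2 * 3000000000.0) = 1298.0 m/s

1298.0 m/s


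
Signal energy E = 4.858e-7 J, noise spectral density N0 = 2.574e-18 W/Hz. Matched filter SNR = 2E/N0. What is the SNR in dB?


SNR_lin = 2 * 4.858e-7 / 2.574e-18 = 3.775e11
SNR_dB = 10*log10(3.775e11) = 115.8 dB

115.8 dB


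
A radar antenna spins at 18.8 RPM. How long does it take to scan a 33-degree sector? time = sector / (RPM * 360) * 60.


t = 33 / (18.8 * 360) * 60 = 0.29 s

0.29 s


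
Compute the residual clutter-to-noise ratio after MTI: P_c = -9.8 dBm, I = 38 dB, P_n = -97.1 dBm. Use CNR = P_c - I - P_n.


CNR = -9.8 - 38 - (-97.1) = 49.3 dB

49.3 dB


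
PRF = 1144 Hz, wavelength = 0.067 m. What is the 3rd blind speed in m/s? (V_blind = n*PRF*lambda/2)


V_blind = 3 * 1144 * 0.067 / 2 = 115.0 m/s

115.0 m/s


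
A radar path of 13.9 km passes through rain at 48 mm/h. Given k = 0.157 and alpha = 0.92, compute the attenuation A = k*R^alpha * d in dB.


gamma = 0.157 * 48^0.92 = 5.528936 dB/km
A = 5.528936 * 13.9 = 76.85 dB

76.85 dB


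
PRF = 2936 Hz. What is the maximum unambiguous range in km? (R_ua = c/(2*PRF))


R_ua = 3e8 / (2 * 2936) = 51089.9 m = 51.1 km

51.1 km


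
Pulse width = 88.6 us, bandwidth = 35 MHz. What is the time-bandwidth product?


TBP = 88.6 * 35 = 3101.0

3101.0


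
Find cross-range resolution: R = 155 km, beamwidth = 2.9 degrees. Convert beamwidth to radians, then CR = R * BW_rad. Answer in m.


BW_rad = 0.050614548
CR = 155000 * 0.050614548 = 7845.3 m

7845.3 m


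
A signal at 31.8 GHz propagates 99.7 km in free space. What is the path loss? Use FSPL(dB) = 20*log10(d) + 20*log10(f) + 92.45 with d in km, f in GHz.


20*log10(99.7) = 39.97
20*log10(31.8) = 30.05
FSPL = 162.5 dB

162.5 dB


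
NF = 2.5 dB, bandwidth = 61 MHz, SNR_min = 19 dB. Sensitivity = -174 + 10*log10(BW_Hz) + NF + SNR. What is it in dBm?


10*log10(61000000.0) = 77.85
S = -174 + 77.85 + 2.5 + 19 = -74.6 dBm

-74.6 dBm


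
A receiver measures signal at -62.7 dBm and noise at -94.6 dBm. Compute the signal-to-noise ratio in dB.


SNR = -62.7 - (-94.6) = 31.9 dB

31.9 dB


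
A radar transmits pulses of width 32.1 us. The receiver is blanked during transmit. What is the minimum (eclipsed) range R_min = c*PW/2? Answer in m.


R_min = 3e8 * 32.1e-6 / 2 = 4815.0 m

4815.0 m


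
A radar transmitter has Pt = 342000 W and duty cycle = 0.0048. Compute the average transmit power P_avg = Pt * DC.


P_avg = 342000 * 0.0048 = 1641.6 W

1641.6 W


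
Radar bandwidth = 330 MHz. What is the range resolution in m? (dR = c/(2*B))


dR = 3e8 / (2 * 330000000.0) = 0.45 m

0.45 m


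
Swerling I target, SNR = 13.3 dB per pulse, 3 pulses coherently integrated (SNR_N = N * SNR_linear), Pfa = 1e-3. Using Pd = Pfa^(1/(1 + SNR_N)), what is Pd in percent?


SNR_lin = 10^(13.3/10) = 21.37962
SNR_N = 3 * 21.37962 = 64.13886
1/(1 + SNR_N) = 1/65.13886 = 0.0153518
Pd = (1e-3)^0.0153518 = 0.89938
Pd = 89.9%

89.9%


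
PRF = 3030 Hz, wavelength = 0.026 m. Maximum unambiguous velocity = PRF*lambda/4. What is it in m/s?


V_ua = 3030 * 0.026 / 4 = 19.7 m/s

19.7 m/s


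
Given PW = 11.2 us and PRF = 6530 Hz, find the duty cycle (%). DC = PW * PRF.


DC = 11.2e-6 * 6530 * 100 = 7.31%

7.31%


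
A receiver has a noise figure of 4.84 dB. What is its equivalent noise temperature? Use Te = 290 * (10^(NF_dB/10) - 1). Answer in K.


NF_lin = 10^(4.84/10) = 3.047895
Te = 290 * (3.047895 - 1) = 593.9 K

593.9 K


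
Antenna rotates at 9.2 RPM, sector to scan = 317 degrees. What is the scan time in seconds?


t = 317 / (9.2 * 360) * 60 = 5.74 s

5.74 s


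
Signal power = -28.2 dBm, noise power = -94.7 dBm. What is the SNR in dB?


SNR = -28.2 - (-94.7) = 66.5 dB

66.5 dB


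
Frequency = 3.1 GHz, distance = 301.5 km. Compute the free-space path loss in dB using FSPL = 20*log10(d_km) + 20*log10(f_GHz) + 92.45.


20*log10(301.5) = 49.59
20*log10(3.1) = 9.83
FSPL = 151.9 dB

151.9 dB


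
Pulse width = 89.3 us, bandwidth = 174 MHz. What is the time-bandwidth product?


TBP = 89.3 * 174 = 15538.2

15538.2


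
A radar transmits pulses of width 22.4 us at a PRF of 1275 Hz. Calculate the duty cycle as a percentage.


DC = 22.4e-6 * 1275 * 100 = 2.86%

2.86%


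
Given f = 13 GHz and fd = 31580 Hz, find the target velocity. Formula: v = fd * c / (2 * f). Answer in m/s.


v = 31580 * 3e8 / (2 * 13000000000.0) = 364.4 m/s

364.4 m/s


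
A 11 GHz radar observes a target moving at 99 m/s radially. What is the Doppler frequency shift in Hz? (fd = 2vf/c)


fd = 2 * 99 * 11000000000.0 / 3e8 = 7260.0 Hz

7260.0 Hz


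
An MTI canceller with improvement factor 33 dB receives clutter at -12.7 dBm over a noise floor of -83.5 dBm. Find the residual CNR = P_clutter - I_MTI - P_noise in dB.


CNR = -12.7 - 33 - (-83.5) = 37.8 dB

37.8 dB


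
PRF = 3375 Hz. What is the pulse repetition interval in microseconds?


PRI = 1/3375 = 0.0002962963 s = 296.3 us

296.3 us


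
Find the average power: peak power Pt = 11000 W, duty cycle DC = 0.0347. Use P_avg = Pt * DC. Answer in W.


P_avg = 11000 * 0.0347 = 381.7 W

381.7 W


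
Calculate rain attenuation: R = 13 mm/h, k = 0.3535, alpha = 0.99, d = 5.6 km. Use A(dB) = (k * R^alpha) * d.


gamma = 0.3535 * 13^0.99 = 4.479127 dB/km
A = 4.479127 * 5.6 = 25.08 dB

25.08 dB


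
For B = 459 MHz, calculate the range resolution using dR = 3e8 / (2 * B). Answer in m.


dR = 3e8 / (2 * 459000000.0) = 0.33 m

0.33 m


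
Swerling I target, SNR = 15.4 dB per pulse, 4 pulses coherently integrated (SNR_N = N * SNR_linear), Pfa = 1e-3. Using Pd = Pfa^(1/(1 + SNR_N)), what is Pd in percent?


SNR_lin = 10^(15.4/10) = 34.67369
SNR_N = 4 * 34.67369 = 138.69476
1/(1 + SNR_N) = 1/139.69476 = 0.0071585
Pd = (1e-3)^0.0071585 = 0.95175
Pd = 95.2%

95.2%


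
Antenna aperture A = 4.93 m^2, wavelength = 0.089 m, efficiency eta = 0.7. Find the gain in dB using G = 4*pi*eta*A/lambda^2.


G_linear = 4*pi*0.7*4.93/0.089^2 = 5474.88
G_dB = 10*log10(5474.88) = 37.4 dB

37.4 dB


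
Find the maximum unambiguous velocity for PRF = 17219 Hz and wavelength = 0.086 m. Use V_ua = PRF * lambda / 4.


V_ua = 17219 * 0.086 / 4 = 370.2 m/s

370.2 m/s


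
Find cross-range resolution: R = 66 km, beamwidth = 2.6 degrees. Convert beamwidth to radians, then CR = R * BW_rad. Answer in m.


BW_rad = 0.045378561
CR = 66000 * 0.045378561 = 2995.0 m

2995.0 m


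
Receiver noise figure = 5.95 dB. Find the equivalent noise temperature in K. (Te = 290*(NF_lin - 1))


NF_lin = 10^(5.95/10) = 3.935501
Te = 290 * (3.935501 - 1) = 851.3 K

851.3 K


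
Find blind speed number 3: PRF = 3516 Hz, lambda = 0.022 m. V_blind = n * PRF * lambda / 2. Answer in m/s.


V_blind = 3 * 3516 * 0.022 / 2 = 116.0 m/s

116.0 m/s


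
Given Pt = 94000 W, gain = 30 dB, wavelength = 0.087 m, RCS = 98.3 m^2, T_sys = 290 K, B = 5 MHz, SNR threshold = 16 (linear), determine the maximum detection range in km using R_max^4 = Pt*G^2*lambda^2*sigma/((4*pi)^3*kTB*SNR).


G_lin = 10^(30/10) = 1000.0
R^4 = 94000 * 1000.0^2 * 0.087^2 * 98.3 / ((4*pi)^3 * 1.38e-23 * 290 * 5000000.0 * 16)
R^4 = 1.10084e20 m^4
R_max = (1.10084e20)^(1/4) = 102430.9 m = 102.4 km

102.4 km


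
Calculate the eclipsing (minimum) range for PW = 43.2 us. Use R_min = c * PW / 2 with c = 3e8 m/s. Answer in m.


R_min = 3e8 * 43.2e-6 / 2 = 6480.0 m

6480.0 m


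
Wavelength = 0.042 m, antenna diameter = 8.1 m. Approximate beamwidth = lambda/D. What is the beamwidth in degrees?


BW_rad = 0.042 / 8.1 = 0.005185
BW_deg = 0.3 degrees

0.3 degrees


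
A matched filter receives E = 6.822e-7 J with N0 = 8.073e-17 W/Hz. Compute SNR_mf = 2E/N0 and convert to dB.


SNR_lin = 2 * 6.822e-7 / 8.073e-17 = 1.69e10
SNR_dB = 10*log10(1.69e10) = 102.3 dB

102.3 dB


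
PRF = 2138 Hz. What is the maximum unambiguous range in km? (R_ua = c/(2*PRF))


R_ua = 3e8 / (2 * 2138) = 70159.0 m = 70.2 km

70.2 km


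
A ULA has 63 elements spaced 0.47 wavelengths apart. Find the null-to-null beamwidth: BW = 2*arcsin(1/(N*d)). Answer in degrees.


1/(N*d) = 1/(63*0.47) = 0.033772
BW = 2*arcsin(0.033772) = 3.9 degrees

3.9 degrees


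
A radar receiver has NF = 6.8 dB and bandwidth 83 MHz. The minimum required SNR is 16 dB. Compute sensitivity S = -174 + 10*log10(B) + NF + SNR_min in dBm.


10*log10(83000000.0) = 79.19
S = -174 + 79.19 + 6.8 + 16 = -72.0 dBm

-72.0 dBm


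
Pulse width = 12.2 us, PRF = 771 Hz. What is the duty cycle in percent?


DC = 12.2e-6 * 771 * 100 = 0.94%

0.94%


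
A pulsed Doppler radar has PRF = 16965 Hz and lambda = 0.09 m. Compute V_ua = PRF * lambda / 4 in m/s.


V_ua = 16965 * 0.09 / 4 = 381.7 m/s

381.7 m/s


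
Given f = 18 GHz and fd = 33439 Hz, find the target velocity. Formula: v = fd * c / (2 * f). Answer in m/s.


v = 33439 * 3e8 / (2 * 18000000000.0) = 278.7 m/s

278.7 m/s


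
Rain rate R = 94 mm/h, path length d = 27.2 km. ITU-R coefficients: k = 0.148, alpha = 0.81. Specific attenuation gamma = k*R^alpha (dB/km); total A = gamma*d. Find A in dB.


gamma = 0.148 * 94^0.81 = 5.86807 dB/km
A = 5.86807 * 27.2 = 159.61 dB

159.61 dB


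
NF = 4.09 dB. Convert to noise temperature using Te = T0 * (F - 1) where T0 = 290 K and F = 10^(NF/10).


NF_lin = 10^(4.09/10) = 2.564484
Te = 290 * (2.564484 - 1) = 453.7 K

453.7 K


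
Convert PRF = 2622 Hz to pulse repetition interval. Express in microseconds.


PRI = 1/2622 = 0.0003813883 s = 381.4 us

381.4 us


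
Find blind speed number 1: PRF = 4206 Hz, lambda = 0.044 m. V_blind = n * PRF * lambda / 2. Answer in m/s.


V_blind = 1 * 4206 * 0.044 / 2 = 92.5 m/s

92.5 m/s


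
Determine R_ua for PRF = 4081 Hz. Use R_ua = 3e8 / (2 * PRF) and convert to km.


R_ua = 3e8 / (2 * 4081) = 36755.7 m = 36.8 km

36.8 km


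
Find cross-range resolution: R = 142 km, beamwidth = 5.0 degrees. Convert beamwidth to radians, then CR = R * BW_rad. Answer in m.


BW_rad = 0.087266463
CR = 142000 * 0.087266463 = 12391.8 m

12391.8 m


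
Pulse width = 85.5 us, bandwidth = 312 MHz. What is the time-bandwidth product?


TBP = 85.5 * 312 = 26676.0

26676.0


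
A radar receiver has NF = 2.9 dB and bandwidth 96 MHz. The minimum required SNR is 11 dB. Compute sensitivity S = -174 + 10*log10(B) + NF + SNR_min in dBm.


10*log10(96000000.0) = 79.82
S = -174 + 79.82 + 2.9 + 11 = -80.3 dBm

-80.3 dBm


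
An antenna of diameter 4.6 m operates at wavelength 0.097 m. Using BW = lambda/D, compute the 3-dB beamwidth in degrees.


BW_rad = 0.097 / 4.6 = 0.021087
BW_deg = 1.21 degrees

1.21 degrees


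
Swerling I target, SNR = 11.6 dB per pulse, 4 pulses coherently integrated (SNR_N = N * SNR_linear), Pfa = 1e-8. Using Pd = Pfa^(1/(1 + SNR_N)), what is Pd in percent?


SNR_lin = 10^(11.6/10) = 14.4544
SNR_N = 4 * 14.4544 = 57.8176
1/(1 + SNR_N) = 1/58.8176 = 0.0170017
Pd = (1e-8)^0.0170017 = 0.73112
Pd = 73.1%

73.1%


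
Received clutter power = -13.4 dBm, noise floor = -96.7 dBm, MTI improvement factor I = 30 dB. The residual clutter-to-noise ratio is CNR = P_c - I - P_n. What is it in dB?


CNR = -13.4 - 30 - (-96.7) = 53.3 dB

53.3 dB


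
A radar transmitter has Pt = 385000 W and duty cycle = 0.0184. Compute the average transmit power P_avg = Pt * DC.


P_avg = 385000 * 0.0184 = 7084.0 W

7084.0 W


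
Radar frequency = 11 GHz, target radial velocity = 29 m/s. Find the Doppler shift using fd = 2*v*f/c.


fd = 2 * 29 * 11000000000.0 / 3e8 = 2126.7 Hz

2126.7 Hz


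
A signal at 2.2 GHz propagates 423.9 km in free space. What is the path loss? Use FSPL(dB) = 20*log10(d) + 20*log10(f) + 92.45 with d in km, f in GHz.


20*log10(423.9) = 52.55
20*log10(2.2) = 6.85
FSPL = 151.8 dB

151.8 dB


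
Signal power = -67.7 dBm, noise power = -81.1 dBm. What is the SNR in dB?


SNR = -67.7 - (-81.1) = 13.4 dB

13.4 dB


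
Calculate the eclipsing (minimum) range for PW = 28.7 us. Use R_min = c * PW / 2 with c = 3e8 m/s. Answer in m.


R_min = 3e8 * 28.7e-6 / 2 = 4305.0 m

4305.0 m


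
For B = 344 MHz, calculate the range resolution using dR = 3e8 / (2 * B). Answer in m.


dR = 3e8 / (2 * 344000000.0) = 0.44 m

0.44 m


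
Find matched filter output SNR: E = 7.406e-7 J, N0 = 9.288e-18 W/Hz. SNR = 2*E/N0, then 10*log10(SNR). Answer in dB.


SNR_lin = 2 * 7.406e-7 / 9.288e-18 = 1.595e11
SNR_dB = 10*log10(1.595e11) = 112.0 dB

112.0 dB


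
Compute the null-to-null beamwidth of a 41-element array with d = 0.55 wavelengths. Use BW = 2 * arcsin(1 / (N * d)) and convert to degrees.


1/(N*d) = 1/(41*0.55) = 0.044346
BW = 2*arcsin(0.044346) = 5.1 degrees

5.1 degrees


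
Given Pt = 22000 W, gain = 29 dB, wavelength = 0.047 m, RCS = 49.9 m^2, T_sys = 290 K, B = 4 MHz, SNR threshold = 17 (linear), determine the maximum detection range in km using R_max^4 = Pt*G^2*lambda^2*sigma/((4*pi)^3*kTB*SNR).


G_lin = 10^(29/10) = 794.328235
R^4 = 22000 * 794.328235^2 * 0.047^2 * 49.9 / ((4*pi)^3 * 1.38e-23 * 290 * 4000000.0 * 17)
R^4 = 2.83337e18 m^4
R_max = (2.83337e18)^(1/4) = 41027.6 m = 41.0 km

41.0 km


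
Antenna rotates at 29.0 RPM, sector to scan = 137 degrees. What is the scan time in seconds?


t = 137 / (29.0 * 360) * 60 = 0.79 s

0.79 s


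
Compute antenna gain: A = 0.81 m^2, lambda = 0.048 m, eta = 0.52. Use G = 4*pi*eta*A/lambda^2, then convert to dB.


G_linear = 4*pi*0.52*0.81/0.048^2 = 2297.29
G_dB = 10*log10(2297.29) = 33.6 dB

33.6 dB


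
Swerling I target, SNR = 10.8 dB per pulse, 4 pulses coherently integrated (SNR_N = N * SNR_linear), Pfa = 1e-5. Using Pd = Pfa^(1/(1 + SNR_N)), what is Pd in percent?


SNR_lin = 10^(10.8/10) = 12.02264
SNR_N = 4 * 12.02264 = 48.09056
1/(1 + SNR_N) = 1/49.09056 = 0.0203705
Pd = (1e-5)^0.0203705 = 0.79095
Pd = 79.1%

79.1%


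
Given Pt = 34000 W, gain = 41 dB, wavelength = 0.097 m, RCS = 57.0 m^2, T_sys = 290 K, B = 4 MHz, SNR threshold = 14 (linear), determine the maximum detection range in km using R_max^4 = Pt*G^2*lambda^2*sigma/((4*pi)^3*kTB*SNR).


G_lin = 10^(41/10) = 12589.254118
R^4 = 34000 * 12589.254118^2 * 0.097^2 * 57.0 / ((4*pi)^3 * 1.38e-23 * 290 * 4000000.0 * 14)
R^4 = 6.49834e21 m^4
R_max = (6.49834e21)^(1/4) = 283923.0 m = 283.9 km

283.9 km


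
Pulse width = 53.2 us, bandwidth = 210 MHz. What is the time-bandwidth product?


TBP = 53.2 * 210 = 11172.0

11172.0


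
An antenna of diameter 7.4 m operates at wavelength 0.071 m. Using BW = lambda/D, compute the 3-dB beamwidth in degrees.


BW_rad = 0.071 / 7.4 = 0.009595
BW_deg = 0.55 degrees

0.55 degrees


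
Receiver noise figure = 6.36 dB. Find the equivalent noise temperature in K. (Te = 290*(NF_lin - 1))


NF_lin = 10^(6.36/10) = 4.325138
Te = 290 * (4.325138 - 1) = 964.3 K

964.3 K


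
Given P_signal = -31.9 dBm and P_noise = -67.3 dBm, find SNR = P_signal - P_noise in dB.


SNR = -31.9 - (-67.3) = 35.4 dB

35.4 dB


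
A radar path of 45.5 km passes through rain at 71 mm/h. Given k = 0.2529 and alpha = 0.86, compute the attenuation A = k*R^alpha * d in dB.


gamma = 0.2529 * 71^0.86 = 9.886237 dB/km
A = 9.886237 * 45.5 = 449.82 dB

449.82 dB


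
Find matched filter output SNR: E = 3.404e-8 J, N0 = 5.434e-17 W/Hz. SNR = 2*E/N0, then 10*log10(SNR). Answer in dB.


SNR_lin = 2 * 3.404e-8 / 5.434e-17 = 1.253e9
SNR_dB = 10*log10(1.253e9) = 91.0 dB

91.0 dB


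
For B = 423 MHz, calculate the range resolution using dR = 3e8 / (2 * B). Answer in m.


dR = 3e8 / (2 * 423000000.0) = 0.35 m

0.35 m


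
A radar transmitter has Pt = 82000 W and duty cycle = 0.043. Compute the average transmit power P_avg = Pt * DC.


P_avg = 82000 * 0.043 = 3526.0 W

3526.0 W


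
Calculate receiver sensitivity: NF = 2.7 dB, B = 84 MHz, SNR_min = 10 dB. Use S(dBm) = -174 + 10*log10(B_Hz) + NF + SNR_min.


10*log10(84000000.0) = 79.24
S = -174 + 79.24 + 2.7 + 10 = -82.1 dBm

-82.1 dBm


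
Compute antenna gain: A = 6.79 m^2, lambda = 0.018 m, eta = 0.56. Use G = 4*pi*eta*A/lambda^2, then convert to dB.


G_linear = 4*pi*0.56*6.79/0.018^2 = 147476.44
G_dB = 10*log10(147476.44) = 51.7 dB

51.7 dB


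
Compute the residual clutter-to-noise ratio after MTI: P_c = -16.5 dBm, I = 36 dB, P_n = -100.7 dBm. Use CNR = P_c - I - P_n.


CNR = -16.5 - 36 - (-100.7) = 48.2 dB

48.2 dB


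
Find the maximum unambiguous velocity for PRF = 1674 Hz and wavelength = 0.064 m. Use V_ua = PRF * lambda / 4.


V_ua = 1674 * 0.064 / 4 = 26.8 m/s

26.8 m/s


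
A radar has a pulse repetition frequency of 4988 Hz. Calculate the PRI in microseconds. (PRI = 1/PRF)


PRI = 1/4988 = 0.0002004812 s = 200.5 us

200.5 us


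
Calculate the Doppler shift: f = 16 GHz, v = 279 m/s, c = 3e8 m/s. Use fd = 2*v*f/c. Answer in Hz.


fd = 2 * 279 * 16000000000.0 / 3e8 = 29760.0 Hz

29760.0 Hz


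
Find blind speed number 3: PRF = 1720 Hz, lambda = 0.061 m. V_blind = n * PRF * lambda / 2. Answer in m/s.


V_blind = 3 * 1720 * 0.061 / 2 = 157.4 m/s

157.4 m/s


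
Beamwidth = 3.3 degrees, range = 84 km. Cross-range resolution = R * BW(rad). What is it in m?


BW_rad = 0.057595865
CR = 84000 * 0.057595865 = 4838.1 m

4838.1 m


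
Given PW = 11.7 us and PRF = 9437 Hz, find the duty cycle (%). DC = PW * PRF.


DC = 11.7e-6 * 9437 * 100 = 11.04%

11.04%


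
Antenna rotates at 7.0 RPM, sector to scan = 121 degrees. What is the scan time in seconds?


t = 121 / (7.0 * 360) * 60 = 2.88 s

2.88 s


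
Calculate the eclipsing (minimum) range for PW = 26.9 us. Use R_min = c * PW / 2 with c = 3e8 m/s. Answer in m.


R_min = 3e8 * 26.9e-6 / 2 = 4035.0 m

4035.0 m


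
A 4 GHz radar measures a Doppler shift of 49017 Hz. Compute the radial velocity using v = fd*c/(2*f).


v = 49017 * 3e8 / (2 * 4000000000.0) = 1838.1 m/s

1838.1 m/s


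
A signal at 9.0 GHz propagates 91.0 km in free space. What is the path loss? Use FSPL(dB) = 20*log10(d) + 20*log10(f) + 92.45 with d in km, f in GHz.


20*log10(91.0) = 39.18
20*log10(9.0) = 19.08
FSPL = 150.7 dB

150.7 dB


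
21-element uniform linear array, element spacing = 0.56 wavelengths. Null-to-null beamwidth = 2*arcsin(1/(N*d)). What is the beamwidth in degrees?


1/(N*d) = 1/(21*0.56) = 0.085034
BW = 2*arcsin(0.085034) = 9.8 degrees

9.8 degrees


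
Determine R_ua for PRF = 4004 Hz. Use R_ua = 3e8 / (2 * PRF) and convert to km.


R_ua = 3e8 / (2 * 4004) = 37462.5 m = 37.5 km

37.5 km


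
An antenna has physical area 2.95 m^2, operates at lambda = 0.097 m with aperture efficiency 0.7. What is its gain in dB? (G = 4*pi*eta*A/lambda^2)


G_linear = 4*pi*0.7*2.95/0.097^2 = 2757.95
G_dB = 10*log10(2757.95) = 34.4 dB

34.4 dB


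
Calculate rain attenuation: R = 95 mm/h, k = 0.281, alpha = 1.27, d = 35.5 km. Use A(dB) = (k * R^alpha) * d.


gamma = 0.281 * 95^1.27 = 91.288338 dB/km
A = 91.288338 * 35.5 = 3240.74 dB

3240.74 dB


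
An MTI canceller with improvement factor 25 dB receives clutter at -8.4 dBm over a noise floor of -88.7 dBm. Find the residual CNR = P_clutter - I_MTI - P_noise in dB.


CNR = -8.4 - 25 - (-88.7) = 55.3 dB

55.3 dB


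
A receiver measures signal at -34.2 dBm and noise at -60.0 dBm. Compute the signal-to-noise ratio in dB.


SNR = -34.2 - (-60.0) = 25.8 dB

25.8 dB


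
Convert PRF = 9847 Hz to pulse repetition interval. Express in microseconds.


PRI = 1/9847 = 0.0001015538 s = 101.6 us

101.6 us


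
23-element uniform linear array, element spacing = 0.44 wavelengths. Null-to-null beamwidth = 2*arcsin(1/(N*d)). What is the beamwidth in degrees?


1/(N*d) = 1/(23*0.44) = 0.098814
BW = 2*arcsin(0.098814) = 11.3 degrees

11.3 degrees


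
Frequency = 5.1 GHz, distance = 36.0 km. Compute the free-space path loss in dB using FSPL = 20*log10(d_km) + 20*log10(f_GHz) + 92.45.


20*log10(36.0) = 31.13
20*log10(5.1) = 14.15
FSPL = 137.7 dB

137.7 dB


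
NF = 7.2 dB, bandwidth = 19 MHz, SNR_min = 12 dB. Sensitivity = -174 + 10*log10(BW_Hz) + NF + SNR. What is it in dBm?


10*log10(19000000.0) = 72.79
S = -174 + 72.79 + 7.2 + 12 = -82.0 dBm

-82.0 dBm


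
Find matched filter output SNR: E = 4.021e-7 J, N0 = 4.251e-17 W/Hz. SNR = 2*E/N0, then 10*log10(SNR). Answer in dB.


SNR_lin = 2 * 4.021e-7 / 4.251e-17 = 1.892e10
SNR_dB = 10*log10(1.892e10) = 102.8 dB

102.8 dB


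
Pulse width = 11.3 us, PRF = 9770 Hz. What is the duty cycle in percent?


DC = 11.3e-6 * 9770 * 100 = 11.04%

11.04%


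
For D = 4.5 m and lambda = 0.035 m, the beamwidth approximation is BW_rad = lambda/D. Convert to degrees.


BW_rad = 0.035 / 4.5 = 0.007778
BW_deg = 0.45 degrees

0.45 degrees


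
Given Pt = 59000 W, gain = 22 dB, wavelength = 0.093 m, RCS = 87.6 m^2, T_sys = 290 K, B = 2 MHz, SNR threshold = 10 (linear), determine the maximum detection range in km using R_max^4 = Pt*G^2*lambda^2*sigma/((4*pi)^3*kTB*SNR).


G_lin = 10^(22/10) = 158.489319
R^4 = 59000 * 158.489319^2 * 0.093^2 * 87.6 / ((4*pi)^3 * 1.38e-23 * 290 * 2000000.0 * 10)
R^4 = 7.06945e18 m^4
R_max = (7.06945e18)^(1/4) = 51564.0 m = 51.6 km

51.6 km


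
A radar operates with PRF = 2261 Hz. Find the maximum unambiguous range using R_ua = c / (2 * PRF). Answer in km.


R_ua = 3e8 / (2 * 2261) = 66342.3 m = 66.3 km

66.3 km


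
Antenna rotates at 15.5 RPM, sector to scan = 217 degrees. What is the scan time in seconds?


t = 217 / (15.5 * 360) * 60 = 2.33 s

2.33 s


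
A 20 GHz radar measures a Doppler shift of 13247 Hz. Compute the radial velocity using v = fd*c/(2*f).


v = 13247 * 3e8 / (2 * 20000000000.0) = 99.4 m/s

99.4 m/s


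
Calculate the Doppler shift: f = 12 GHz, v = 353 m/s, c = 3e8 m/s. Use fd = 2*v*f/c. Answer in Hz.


fd = 2 * 353 * 12000000000.0 / 3e8 = 28240.0 Hz

28240.0 Hz


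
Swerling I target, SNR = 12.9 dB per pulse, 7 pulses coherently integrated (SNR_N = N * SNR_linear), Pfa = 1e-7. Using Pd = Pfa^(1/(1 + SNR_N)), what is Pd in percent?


SNR_lin = 10^(12.9/10) = 19.49845
SNR_N = 7 * 19.49845 = 136.48915
1/(1 + SNR_N) = 1/137.48915 = 0.0072733
Pd = (1e-7)^0.0072733 = 0.88938
Pd = 88.9%

88.9%


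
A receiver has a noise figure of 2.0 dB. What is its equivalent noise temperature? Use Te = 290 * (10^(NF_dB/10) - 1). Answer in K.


NF_lin = 10^(2.0/10) = 1.584893
Te = 290 * (1.584893 - 1) = 169.6 K

169.6 K


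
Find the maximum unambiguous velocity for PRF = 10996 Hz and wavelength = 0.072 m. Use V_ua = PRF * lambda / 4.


V_ua = 10996 * 0.072 / 4 = 197.9 m/s

197.9 m/s


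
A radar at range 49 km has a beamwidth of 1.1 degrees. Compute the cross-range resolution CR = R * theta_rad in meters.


BW_rad = 0.019198622
CR = 49000 * 0.019198622 = 940.7 m

940.7 m


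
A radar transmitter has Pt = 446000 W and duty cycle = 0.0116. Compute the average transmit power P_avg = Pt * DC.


P_avg = 446000 * 0.0116 = 5173.6 W

5173.6 W


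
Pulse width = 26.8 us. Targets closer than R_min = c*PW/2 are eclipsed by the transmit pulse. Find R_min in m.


R_min = 3e8 * 26.8e-6 / 2 = 4020.0 m

4020.0 m


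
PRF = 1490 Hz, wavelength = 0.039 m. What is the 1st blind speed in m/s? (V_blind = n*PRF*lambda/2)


V_blind = 1 * 1490 * 0.039 / 2 = 29.1 m/s

29.1 m/s


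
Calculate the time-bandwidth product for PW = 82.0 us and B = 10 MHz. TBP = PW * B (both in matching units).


TBP = 82.0 * 10 = 820.0

820.0


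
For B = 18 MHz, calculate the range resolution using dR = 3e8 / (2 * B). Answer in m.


dR = 3e8 / (2 * 18000000.0) = 8.33 m

8.33 m


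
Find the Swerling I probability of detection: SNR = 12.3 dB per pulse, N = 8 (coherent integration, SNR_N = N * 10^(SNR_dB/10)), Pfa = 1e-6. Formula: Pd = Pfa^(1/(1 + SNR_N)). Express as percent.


SNR_lin = 10^(12.3/10) = 16.98244
SNR_N = 8 * 16.98244 = 135.85952
1/(1 + SNR_N) = 1/136.85952 = 0.0073068
Pd = (1e-6)^0.0073068 = 0.90398
Pd = 90.4%

90.4%


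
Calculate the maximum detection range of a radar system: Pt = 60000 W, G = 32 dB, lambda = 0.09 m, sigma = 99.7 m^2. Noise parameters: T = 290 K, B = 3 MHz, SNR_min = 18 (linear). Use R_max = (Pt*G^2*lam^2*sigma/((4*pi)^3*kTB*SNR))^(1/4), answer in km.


G_lin = 10^(32/10) = 1584.893192
R^4 = 60000 * 1584.893192^2 * 0.09^2 * 99.7 / ((4*pi)^3 * 1.38e-23 * 290 * 3000000.0 * 18)
R^4 = 2.83812e20 m^4
R_max = (2.83812e20)^(1/4) = 129794.9 m = 129.8 km

129.8 km


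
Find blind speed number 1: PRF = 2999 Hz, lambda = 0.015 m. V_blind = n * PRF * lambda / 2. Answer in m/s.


V_blind = 1 * 2999 * 0.015 / 2 = 22.5 m/s

22.5 m/s


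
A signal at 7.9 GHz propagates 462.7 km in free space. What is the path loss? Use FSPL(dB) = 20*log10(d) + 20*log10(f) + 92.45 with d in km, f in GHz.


20*log10(462.7) = 53.31
20*log10(7.9) = 17.95
FSPL = 163.7 dB

163.7 dB


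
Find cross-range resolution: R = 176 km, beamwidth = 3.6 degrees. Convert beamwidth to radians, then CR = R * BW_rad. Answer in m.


BW_rad = 0.062831853
CR = 176000 * 0.062831853 = 11058.4 m

11058.4 m


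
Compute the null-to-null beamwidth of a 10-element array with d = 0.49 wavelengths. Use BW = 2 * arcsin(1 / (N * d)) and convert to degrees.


1/(N*d) = 1/(10*0.49) = 0.204082
BW = 2*arcsin(0.204082) = 23.6 degrees

23.6 degrees


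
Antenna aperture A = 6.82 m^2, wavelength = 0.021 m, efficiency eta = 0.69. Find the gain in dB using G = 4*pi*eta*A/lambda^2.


G_linear = 4*pi*0.69*6.82/0.021^2 = 134092.58
G_dB = 10*log10(134092.58) = 51.3 dB

51.3 dB


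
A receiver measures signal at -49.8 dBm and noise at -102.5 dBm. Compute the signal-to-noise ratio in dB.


SNR = -49.8 - (-102.5) = 52.7 dB

52.7 dB


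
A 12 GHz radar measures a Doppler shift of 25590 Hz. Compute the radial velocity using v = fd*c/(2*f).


v = 25590 * 3e8 / (2 * 12000000000.0) = 319.9 m/s

319.9 m/s


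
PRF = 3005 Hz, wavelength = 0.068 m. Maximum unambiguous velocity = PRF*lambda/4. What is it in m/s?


V_ua = 3005 * 0.068 / 4 = 51.1 m/s

51.1 m/s


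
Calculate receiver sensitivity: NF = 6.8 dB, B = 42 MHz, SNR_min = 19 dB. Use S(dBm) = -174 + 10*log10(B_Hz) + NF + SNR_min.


10*log10(42000000.0) = 76.23
S = -174 + 76.23 + 6.8 + 19 = -72.0 dBm

-72.0 dBm


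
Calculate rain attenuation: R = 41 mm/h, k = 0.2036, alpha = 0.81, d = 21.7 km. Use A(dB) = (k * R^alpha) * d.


gamma = 0.2036 * 41^0.81 = 4.122235 dB/km
A = 4.122235 * 21.7 = 89.45 dB

89.45 dB


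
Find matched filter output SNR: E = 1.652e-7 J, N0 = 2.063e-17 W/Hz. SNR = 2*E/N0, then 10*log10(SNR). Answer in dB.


SNR_lin = 2 * 1.652e-7 / 2.063e-17 = 1.602e10
SNR_dB = 10*log10(1.602e10) = 102.0 dB

102.0 dB


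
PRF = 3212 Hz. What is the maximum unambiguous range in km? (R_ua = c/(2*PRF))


R_ua = 3e8 / (2 * 3212) = 46699.9 m = 46.7 km

46.7 km


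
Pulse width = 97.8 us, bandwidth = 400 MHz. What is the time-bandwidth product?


TBP = 97.8 * 400 = 39120.0

39120.0


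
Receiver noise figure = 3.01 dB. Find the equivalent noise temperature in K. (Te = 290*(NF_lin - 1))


NF_lin = 10^(3.01/10) = 1.999862
Te = 290 * (1.999862 - 1) = 290.0 K

290.0 K


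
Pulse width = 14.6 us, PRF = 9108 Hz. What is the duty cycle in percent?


DC = 14.6e-6 * 9108 * 100 = 13.3%

13.3%


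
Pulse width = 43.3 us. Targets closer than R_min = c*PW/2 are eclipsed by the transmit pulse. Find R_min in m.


R_min = 3e8 * 43.3e-6 / 2 = 6495.0 m

6495.0 m


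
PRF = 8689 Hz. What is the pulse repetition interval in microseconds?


PRI = 1/8689 = 0.000115088 s = 115.1 us

115.1 us


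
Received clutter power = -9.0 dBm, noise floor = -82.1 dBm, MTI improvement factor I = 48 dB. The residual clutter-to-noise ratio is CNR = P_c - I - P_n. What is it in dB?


CNR = -9.0 - 48 - (-82.1) = 25.1 dB

25.1 dB


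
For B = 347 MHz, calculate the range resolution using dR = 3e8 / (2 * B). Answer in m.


dR = 3e8 / (2 * 347000000.0) = 0.43 m

0.43 m
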